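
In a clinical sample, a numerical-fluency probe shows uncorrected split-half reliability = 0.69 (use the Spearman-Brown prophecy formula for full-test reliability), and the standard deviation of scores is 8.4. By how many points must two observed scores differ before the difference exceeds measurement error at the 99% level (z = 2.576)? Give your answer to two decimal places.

Spearman-Brown: r = 2(0.69) / (1 + 0.69) = 1.380 / 1.690 ≈ 0.817
The standard error of measurement is 8.400*√(1 − 0.817) ≈ 8.400*0.428 ≈ 3.598.
SE_diff = SEM * √2 ≈ 3.598 * 1.414 ≈ 5.088
Minimum reliable difference = 2.576 * SE_diff ≈ 2.576 * 5.088 ≈ 13.106

13.11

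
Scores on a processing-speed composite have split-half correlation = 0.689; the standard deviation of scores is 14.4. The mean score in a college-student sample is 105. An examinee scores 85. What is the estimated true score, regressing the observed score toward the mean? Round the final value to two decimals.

88.68

Spearman-Brown: r = 2(0.689) / (1 + 0.689) = 1.378 / 1.689 ≈ 0.816
Estimated true score = 0.816·85 + (1 − 0.816)·105 ≈ 88.683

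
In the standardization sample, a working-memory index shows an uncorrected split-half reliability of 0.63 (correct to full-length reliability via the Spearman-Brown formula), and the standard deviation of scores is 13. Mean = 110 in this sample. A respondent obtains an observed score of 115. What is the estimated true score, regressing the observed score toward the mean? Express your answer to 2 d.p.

113.87

r_full = 2·0.63 / (1 + 0.63) ≃ 0.7730
T̂ = 0.7730(115) + 0.2270(110) ≃ 113.8650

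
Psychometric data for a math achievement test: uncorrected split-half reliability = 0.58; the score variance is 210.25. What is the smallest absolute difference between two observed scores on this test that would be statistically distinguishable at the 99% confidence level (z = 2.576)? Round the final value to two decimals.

27.23

SD = √210.25 ≈ 14.5000
r_full = 2·0.58 / (1 + 0.58) ≈ 0.7342
SEM = 14.5000*√(1 − 0.7342) ≈ 7.4759
SE_diff = √2 * SEM ≈ 10.5725
Smallest detectable difference = 2.576*10.5725 ≈ 27.2348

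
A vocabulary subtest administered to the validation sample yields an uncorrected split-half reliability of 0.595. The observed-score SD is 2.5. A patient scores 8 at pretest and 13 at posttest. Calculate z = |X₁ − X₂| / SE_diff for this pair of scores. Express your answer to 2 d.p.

Spearman-Brown: r = 2(0.595) / (1 + 0.595) = 1.1900 / 1.5950 ≈ 0.7461
SEM = 2.5000×√(1 − 0.7461) ≈ 1.2598
Standard error of the difference = 1.2598·√2 ≈ 1.7816
z = 5 / 1.7816 ≈ 2.8065

2.81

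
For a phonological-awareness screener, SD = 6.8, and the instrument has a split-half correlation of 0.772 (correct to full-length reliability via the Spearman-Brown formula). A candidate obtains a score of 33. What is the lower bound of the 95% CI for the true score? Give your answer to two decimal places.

28.22

r_full = 2·0.772 / (1 + 0.772) ≈ 0.871
The standard error of measurement is 6.800*√(1 − 0.871) ≈ 6.800*0.359 ≈ 2.439.
Half-width = 1.96*2.439 ≈ 4.781
Lower limit = 33 − 4.781 ≈ 28.219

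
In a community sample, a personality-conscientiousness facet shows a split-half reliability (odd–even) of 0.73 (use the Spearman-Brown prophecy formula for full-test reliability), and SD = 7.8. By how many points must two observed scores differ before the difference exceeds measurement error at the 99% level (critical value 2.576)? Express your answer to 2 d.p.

r_full = 2·0.73 / (1 + 0.73) ≈ 0.844
The standard error of measurement is 7.800*√(1 − 0.844) ≈ 7.800*0.395 ≈ 3.081.
Standard error of the difference = 3.081·√2 ≈ 4.358
Minimum reliable difference = 2.576 * SE_diff ≈ 2.576 * 4.358 ≈ 11.226

11.23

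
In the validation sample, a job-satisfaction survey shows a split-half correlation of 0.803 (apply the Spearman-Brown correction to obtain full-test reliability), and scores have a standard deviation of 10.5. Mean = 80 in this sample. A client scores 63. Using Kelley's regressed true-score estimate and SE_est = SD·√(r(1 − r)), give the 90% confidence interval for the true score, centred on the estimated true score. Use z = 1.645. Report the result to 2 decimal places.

r_full = 2·0.803 / (1 + 0.803) ≈ 0.89074
Estimated true score = 0.89074×63 + (1 − 0.89074)×80 ≈ 64.85746
SE_est = 10.50000·√[r(1 − r)] ≈ 3.27566
90% CI: 64.85746 ± 5.38847 ≈ (59.46899, 70.24593)

[59.47, 70.25]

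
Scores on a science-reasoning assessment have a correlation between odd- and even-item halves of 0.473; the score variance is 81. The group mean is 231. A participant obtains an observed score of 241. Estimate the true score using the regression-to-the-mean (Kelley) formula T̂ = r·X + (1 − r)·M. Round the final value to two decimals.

r_full = 2·0.473 / (1 + 0.473) ≈ 0.6422
T̂ = r·X + (1 − r)·M = 0.6422×241 + 0.3578×231 ≈ 154.7766 + 82.6456 ≈ 237.4223

237.42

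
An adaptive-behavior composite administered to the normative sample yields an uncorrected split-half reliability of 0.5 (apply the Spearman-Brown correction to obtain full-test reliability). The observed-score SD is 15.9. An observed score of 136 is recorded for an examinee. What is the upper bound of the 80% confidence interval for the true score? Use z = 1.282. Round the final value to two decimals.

Full-length reliability (Spearman-Brown) = 2(0.5)/(1+0.5) ≈ 0.667
SEM = 15.900*√(1 − 0.667) ≈ 9.180
Half-width = 1.282*9.180 ≈ 11.769
Upper limit = 136 + 11.769 ≈ 147.769

147.77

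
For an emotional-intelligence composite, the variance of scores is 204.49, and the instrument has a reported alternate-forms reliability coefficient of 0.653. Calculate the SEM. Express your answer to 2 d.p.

8.42

SD = √204.49 ≃ 14.30000
SEM = 14.30000 × √(1 − 0.65300) = 14.30000 × √0.34700 ≃ 14.30000 × 0.58907 ≃ 8.42366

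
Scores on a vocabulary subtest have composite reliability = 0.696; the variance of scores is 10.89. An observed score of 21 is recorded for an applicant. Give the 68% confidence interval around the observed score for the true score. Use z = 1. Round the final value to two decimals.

[19.18, 22.82]

SD = √10.89 = 3.300
SEM = 3.300 × √(1 − 0.696) = 3.300 × √0.304 ≈ 3.300 × 0.551 ≈ 1.819
Half-width = 1×1.819 ≈ 1.819
CI = 21 ± 1.819 → [19.181, 22.819]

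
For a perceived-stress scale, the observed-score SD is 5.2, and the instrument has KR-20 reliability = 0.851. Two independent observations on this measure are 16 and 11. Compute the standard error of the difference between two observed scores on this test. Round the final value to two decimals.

2.84

SEM = 5.2000·√(1 − 0.8510) ≈ 2.0072
SE_diff = SEM · √2 ≈ 2.0072 · 1.4142 ≈ 2.8386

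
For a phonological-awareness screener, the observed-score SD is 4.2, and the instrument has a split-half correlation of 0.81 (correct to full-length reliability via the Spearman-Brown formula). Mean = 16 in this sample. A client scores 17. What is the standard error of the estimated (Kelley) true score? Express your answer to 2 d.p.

1.29

Spearman-Brown: r = 2(0.81) / (1 + 0.81) = 1.6200 / 1.8100 ≈ 0.8950
SE_est = 4.2000·√[r(1 − r)] ≈ 1.2874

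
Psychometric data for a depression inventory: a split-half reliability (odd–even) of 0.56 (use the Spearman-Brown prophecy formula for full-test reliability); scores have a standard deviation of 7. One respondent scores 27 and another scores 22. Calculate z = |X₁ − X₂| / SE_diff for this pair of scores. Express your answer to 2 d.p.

Spearman-Brown: r = 2(0.56) / (1 + 0.56) = 1.120 / 1.560 ≈ 0.718
The standard error of measurement is 7.000×√(1 − 0.718) ≈ 7.000×0.531 ≈ 3.718.
Standard error of the difference = 3.718·√2 ≈ 5.257
z = |27 − 22| / 5.257 = 5 / 5.257 ≈ 0.951

0.95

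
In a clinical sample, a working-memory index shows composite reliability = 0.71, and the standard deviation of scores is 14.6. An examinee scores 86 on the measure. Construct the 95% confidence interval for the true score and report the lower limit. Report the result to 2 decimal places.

70.59

The standard error of measurement is 14.600*√(1 − 0.710) ≈ 14.600*0.539 ≈ 7.862.
Half-width = 1.96*7.862 ≈ 15.410
Lower bound: 86 − 15.410 = 70.590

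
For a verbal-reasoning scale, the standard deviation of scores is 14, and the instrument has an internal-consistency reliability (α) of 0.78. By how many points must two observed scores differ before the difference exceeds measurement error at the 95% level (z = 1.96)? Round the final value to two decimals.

The standard error of measurement is 14.0000×√(1 − 0.7800) ≈ 14.0000×0.4690 ≈ 6.5666.
SE_diff = √2 × SEM ≈ 9.2865
Minimum reliable difference = 1.96 × SE_diff ≈ 1.96 × 9.2865 ≈ 18.2016

18.20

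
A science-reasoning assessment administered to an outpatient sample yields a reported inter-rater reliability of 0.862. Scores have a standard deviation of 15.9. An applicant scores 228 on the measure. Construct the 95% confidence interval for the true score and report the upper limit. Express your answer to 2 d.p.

SEM = 15.900 · √(1 − 0.862) = 15.900 · √0.138 ≈ 15.900 · 0.371 ≈ 5.907
Half-width = 1.96·5.907 ≈ 11.577
Upper limit = 228 + 11.577 ≈ 239.577

239.58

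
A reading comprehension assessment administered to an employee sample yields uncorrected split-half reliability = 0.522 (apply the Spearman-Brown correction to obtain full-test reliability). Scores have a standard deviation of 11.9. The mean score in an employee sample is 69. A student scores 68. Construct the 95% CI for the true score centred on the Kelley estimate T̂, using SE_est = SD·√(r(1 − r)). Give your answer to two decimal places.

[57.49, 79.14]

r_full = 2·0.522 / (1 + 0.522) ≃ 0.68594
Estimated true score = 0.68594·68 + (1 − 0.68594)·69 ≃ 68.31406
SE_est = SD · √(r(1 − r)) = 11.90000 · √0.21543 ≃ 11.90000 · 0.46414 ≃ 5.52327
95% CI: 68.31406 ± 10.82562 ≃ (57.48845, 79.13968)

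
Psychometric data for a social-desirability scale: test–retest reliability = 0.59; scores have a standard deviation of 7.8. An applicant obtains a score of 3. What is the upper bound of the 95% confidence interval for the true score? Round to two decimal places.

12.79

SEM = 7.8000 · √(1 − 0.5900) = 7.8000 · √0.4100 ≃ 7.8000 · 0.6403 ≃ 4.9944
Half-width = 1.96·4.9944 ≃ 9.7891
Upper bound: 3 + 9.7891 = 12.7891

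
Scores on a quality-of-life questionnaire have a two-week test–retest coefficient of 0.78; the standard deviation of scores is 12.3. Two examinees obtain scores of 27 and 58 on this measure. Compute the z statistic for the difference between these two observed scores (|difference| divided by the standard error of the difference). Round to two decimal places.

SEM = 12.300 · √(1 − 0.780) = 12.300 · √0.220 ≈ 12.300 · 0.469 ≈ 5.769
Standard error of the difference = 5.769·√2 ≈ 8.159
z = |27 − 58| / 8.159 = 31 / 8.159 ≈ 3.800

3.80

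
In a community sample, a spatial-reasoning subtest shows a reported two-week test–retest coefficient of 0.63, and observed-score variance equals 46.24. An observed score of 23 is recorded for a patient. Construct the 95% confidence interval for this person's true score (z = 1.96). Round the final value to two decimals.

SD = √46.24 ≈ 6.80000
SEM = 6.80000 × √(1 − 0.63000) = 6.80000 × √0.37000 ≈ 6.80000 × 0.60828 ≈ 4.13628
1.96 × SEM ≈ 8.10711
CI = 23 ± 8.10711 → [14.89289, 31.10711]

[14.89, 31.11]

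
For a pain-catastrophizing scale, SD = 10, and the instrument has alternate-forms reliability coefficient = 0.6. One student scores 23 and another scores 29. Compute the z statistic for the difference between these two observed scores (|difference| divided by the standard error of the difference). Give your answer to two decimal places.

0.67

The standard error of measurement is 10.000×√(1 − 0.600) ≈ 10.000×0.632 ≈ 6.325.
Standard error of the difference = 6.325·√2 ≈ 8.944
z = 6 / 8.944 ≈ 0.671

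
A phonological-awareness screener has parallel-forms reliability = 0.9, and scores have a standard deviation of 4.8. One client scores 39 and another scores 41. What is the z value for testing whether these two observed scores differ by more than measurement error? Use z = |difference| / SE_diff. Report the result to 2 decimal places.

SEM = 4.8000 · √(1 − 0.9000) = 4.8000 · √0.1000 ≈ 4.8000 · 0.3162 ≈ 1.5179
SE_diff = √2 · SEM ≈ 2.1466
z = |39 − 41| / 2.1466 = 2 / 2.1466 ≈ 0.9317

0.93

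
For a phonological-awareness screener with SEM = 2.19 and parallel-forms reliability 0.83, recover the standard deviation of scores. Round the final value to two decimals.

5.31

SD = SEM / √(1 − r) = 2.19 / √0.1700 ≈ 2.19 / 0.4123 ≈ 5.3115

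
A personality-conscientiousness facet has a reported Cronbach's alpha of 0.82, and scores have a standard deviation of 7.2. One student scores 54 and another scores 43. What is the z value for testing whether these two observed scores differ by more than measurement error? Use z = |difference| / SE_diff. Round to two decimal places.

2.55

SEM = 7.200 × √(1 − 0.820) = 7.200 × √0.180 ≈ 7.200 × 0.424 ≈ 3.055
Standard error of the difference = 3.055·√2 ≈ 4.320
z = 11 / 4.320 ≈ 2.546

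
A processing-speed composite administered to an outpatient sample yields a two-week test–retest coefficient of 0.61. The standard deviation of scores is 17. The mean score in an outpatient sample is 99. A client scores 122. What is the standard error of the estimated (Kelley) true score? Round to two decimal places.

SE_est = 17.0000·√[r(1 − r)] ≈ 8.2917

8.29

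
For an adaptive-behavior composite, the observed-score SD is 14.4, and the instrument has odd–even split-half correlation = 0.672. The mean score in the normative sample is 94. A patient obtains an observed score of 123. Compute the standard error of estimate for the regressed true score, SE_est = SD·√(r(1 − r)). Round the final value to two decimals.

Full-length reliability (Spearman-Brown) = 2(0.672)/(1+0.672) ≈ 0.8038
SE_est = 14.4000·√[r(1 − r)] ≈ 5.7182

5.72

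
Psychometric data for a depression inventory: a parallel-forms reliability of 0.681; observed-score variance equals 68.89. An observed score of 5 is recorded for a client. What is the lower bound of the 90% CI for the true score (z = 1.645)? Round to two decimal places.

SD = √68.89 = 8.30000
SEM = 8.30000 * √(1 − 0.68100) = 8.30000 * √0.31900 ≃ 8.30000 * 0.56480 ≃ 4.68785
Half-width = 1.645*4.68785 ≃ 7.71151
Lower limit = 5 − 7.71151 ≃ -2.71151

-2.71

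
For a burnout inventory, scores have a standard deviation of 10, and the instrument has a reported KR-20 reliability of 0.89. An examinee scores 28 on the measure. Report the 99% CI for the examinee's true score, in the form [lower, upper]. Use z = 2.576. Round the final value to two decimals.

[19.46, 36.54]

SEM = 10.0000*√(1 − 0.8900) ≃ 3.3166
Margin = 2.576 * 3.3166 ≃ 8.5436
CI = 28 ± 8.5436 → [19.4564, 36.5436]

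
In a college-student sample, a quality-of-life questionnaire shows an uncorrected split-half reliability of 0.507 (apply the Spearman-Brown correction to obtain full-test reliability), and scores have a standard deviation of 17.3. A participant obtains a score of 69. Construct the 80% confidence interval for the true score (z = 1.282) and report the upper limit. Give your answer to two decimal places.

Full-length reliability (Spearman-Brown) = 2(0.507)/(1+0.507) ≃ 0.67286
SEM = 17.30000 · √(1 − 0.67286) = 17.30000 · √0.32714 ≃ 17.30000 · 0.57196 ≃ 9.89493
Half-width = 1.282·9.89493 ≃ 12.68531
Upper bound: 69 + 12.68531 = 81.68531

81.69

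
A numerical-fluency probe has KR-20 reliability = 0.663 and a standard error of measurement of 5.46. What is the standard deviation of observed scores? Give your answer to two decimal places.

σ = SEM·(1 − r)^(−1/2) ≃ 5.46·1.7226 ≃ 9.4054

9.41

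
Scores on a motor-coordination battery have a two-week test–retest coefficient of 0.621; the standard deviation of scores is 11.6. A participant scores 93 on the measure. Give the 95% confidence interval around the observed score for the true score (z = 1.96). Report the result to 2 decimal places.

[79.00, 107.00]

SEM = 11.600 * √(1 − 0.621) = 11.600 * √0.379 ≈ 11.600 * 0.616 ≈ 7.141
Half-width = 1.96*7.141 ≈ 13.997
Interval: (79.003, 106.997)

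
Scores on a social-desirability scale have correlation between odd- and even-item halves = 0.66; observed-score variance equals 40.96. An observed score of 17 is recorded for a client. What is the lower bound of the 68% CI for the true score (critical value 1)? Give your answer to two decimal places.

14.10

SD = √40.96 ≈ 6.4000
Spearman-Brown: r = 2(0.66) / (1 + 0.66) = 1.3200 / 1.6600 ≈ 0.7952
SEM = 6.4000 · √(1 − 0.7952) = 6.4000 · √0.2048 ≈ 6.4000 · 0.4526 ≈ 2.8964
1 · SEM ≈ 2.8964
Lower limit = 17 − 2.8964 ≈ 14.1036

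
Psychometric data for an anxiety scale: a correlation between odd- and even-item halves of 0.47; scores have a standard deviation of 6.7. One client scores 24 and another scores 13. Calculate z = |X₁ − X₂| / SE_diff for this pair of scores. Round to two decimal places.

1.93

r_full = 2·0.47 / (1 + 0.47) ≈ 0.6395
SEM = 6.7000 × √(1 − 0.6395) = 6.7000 × √0.3605 ≈ 6.7000 × 0.6005 ≈ 4.0230
SE_diff = √2 × SEM ≈ 5.6894
z = |24 − 13| / 5.6894 = 11 / 5.6894 ≈ 1.9334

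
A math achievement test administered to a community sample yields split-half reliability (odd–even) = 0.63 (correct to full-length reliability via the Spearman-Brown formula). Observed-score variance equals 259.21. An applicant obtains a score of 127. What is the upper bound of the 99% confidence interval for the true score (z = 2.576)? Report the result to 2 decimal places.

146.76

σ = 259.21^(1/2) = 16.1000
r_full = 2·0.63 / (1 + 0.63) ≈ 0.7730
SEM = 16.1000·√(1 − 0.7730) ≈ 7.6707
2.576 · SEM ≈ 19.7596
Upper bound: 127 + 19.7596 = 146.7596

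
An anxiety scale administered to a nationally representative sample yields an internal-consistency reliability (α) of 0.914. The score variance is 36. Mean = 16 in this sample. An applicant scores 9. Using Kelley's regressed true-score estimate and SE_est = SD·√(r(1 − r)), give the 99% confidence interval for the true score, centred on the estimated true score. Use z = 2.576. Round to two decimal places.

SD = √36 = 6.000
T̂ = 0.914(9) + 0.086(16) ≈ 9.602
SE_est = 6.000·√[r(1 − r)] ≈ 1.682
99% CI: 9.602 ± 4.333 ≈ (5.269, 13.935)

[5.27, 13.94]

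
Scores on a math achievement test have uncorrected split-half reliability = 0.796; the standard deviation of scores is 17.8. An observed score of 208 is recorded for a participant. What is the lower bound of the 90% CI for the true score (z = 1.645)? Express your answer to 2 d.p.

198.13

Full-length reliability (Spearman-Brown) = 2(0.796)/(1+0.796) ≈ 0.8864
The standard error of measurement is 17.8000·√(1 − 0.8864) ≈ 17.8000·0.3370 ≈ 5.9990.
Half-width = 1.645·5.9990 ≈ 9.8684
Lower limit = 208 − 9.8684 ≈ 198.1316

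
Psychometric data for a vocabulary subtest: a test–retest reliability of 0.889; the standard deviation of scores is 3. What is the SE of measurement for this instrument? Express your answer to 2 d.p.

SEM = 3.0000 × √(1 − 0.8890) = 3.0000 × √0.1110 ≈ 3.0000 × 0.3332 ≈ 0.9995

1.00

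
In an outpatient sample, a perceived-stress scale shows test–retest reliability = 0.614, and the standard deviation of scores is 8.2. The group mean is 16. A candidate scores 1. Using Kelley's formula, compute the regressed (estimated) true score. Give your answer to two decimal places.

6.79

T̂ = 0.61400(1) + 0.38600(16) ≈ 6.79000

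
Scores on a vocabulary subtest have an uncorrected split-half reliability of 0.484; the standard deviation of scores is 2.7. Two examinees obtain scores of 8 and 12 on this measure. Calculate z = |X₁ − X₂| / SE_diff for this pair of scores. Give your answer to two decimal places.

r_full = 2·0.484 / (1 + 0.484) ≈ 0.65229
SEM = 2.70000 · √(1 − 0.65229) = 2.70000 · √0.34771 ≈ 2.70000 · 0.58967 ≈ 1.59210
Standard error of the difference = 1.59210·√2 ≈ 2.25158
z = 4 / 2.25158 ≈ 1.77653

1.78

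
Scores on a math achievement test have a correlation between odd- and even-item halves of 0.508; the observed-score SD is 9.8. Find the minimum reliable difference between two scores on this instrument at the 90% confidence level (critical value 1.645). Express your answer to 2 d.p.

13.02

Spearman-Brown: r = 2(0.508) / (1 + 0.508) = 1.016 / 1.508 ≈ 0.674
SEM = 9.800 * √(1 − 0.674) = 9.800 * √0.326 ≈ 9.800 * 0.571 ≈ 5.598
SE_diff = SEM * √2 ≈ 5.598 * 1.414 ≈ 7.916
Smallest detectable difference = 1.645*7.916 ≈ 13.022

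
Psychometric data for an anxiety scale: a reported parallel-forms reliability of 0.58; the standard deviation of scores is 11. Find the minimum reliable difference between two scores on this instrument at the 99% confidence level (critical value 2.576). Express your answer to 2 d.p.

SEM = 11.0000 · √(1 − 0.5800) = 11.0000 · √0.4200 ≃ 11.0000 · 0.6481 ≃ 7.1288
SE_diff = √2 · SEM ≃ 10.0817
Minimum reliable difference = 2.576 · SE_diff ≃ 2.576 · 10.0817 ≃ 25.9704

25.97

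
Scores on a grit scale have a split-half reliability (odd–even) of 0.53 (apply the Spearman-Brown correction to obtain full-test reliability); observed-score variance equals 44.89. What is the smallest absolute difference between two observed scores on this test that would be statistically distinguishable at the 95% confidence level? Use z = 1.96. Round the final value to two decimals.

10.29

SD = √44.89 ≈ 6.70000
Full-length reliability (Spearman-Brown) = 2(0.53)/(1+0.53) ≈ 0.69281
SEM = 6.70000 * √(1 − 0.69281) = 6.70000 * √0.30719 ≈ 6.70000 * 0.55425 ≈ 3.71345
SE_diff = √2 * SEM ≈ 5.25162
Minimum reliable difference = 1.96 * SE_diff ≈ 1.96 * 5.25162 ≈ 10.29317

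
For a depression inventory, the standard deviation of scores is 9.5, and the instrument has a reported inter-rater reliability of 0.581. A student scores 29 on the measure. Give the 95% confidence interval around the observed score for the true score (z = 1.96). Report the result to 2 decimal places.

The standard error of measurement is 9.500·√(1 − 0.581) ≃ 9.500·0.647 ≃ 6.149.
1.96 · SEM ≃ 12.053
95% CI: 29 ± 12.053 = [16.947, 41.053]

[16.95, 41.05]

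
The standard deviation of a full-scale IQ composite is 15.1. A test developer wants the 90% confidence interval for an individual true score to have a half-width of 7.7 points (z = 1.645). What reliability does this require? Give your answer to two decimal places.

0.90

Required SEM = 7.7 / 1.645 ≈ 4.6809
Required reliability = 1 − (SEM/SD)² = 1 − 0.0961 ≈ 0.9039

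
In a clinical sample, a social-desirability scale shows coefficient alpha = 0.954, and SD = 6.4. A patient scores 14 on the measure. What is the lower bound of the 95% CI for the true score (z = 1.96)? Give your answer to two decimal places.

SEM = 6.40000 × √(1 − 0.95400) = 6.40000 × √0.04600 ≈ 6.40000 × 0.21448 ≈ 1.37265
Half-width = 1.96×1.37265 ≈ 2.69039
Lower limit = 14 − 2.69039 ≈ 11.30961

11.31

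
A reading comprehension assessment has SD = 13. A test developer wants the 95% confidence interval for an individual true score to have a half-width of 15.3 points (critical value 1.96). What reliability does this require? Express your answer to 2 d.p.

0.64

SEM needed = half-width / z = 15.3/1.96 ≈ 7.806
r = 1 − (7.806/13)² ≈ 1 − 0.361 ≈ 0.639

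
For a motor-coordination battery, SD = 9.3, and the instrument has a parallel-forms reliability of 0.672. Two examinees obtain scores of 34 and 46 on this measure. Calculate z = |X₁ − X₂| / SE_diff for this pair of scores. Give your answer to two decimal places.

1.59

SEM = 9.3000 × √(1 − 0.6720) = 9.3000 × √0.3280 ≈ 9.3000 × 0.5727 ≈ 5.3262
SE_diff = SEM × √2 ≈ 5.3262 × 1.4142 ≈ 7.5324
z = |34 − 46| / 7.5324 = 12 / 7.5324 ≈ 1.5931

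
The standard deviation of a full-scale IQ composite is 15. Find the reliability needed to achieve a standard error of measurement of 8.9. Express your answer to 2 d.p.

Required reliability = 1 − (SEM/SD)² = 1 − 0.352 ≈ 0.648

0.65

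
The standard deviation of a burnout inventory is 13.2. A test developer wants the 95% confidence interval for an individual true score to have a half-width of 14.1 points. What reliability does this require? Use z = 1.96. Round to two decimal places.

0.70

SEM needed = half-width / z = 14.1/1.96 ≈ 7.1939
Required reliability = 1 − (SEM/SD)² = 1 − 0.2970 ≈ 0.7030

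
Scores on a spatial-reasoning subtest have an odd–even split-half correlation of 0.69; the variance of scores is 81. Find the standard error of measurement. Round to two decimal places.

3.85

SD = √81 = 9.00000
Full-length reliability (Spearman-Brown) = 2(0.69)/(1+0.69) ≃ 0.81657
SEM = 9.00000 × √(1 − 0.81657) = 9.00000 × √0.18343 ≃ 9.00000 × 0.42829 ≃ 3.85461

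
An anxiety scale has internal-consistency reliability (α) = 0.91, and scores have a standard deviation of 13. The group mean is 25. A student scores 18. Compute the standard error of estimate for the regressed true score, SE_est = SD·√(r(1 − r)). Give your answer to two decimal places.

SE_est = SD * √(r(1 − r)) = 13.0000 * √0.0819 ≈ 13.0000 * 0.2862 ≈ 3.7204

3.72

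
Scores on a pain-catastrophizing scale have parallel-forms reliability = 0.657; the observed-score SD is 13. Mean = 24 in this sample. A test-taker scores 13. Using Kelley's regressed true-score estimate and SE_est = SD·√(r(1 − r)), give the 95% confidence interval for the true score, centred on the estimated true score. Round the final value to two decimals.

T̂ = 0.6570(13) + 0.3430(24) ≈ 16.7730
SE_est = SD × √(r(1 − r)) = 13.0000 × √0.2254 ≈ 13.0000 × 0.4747 ≈ 6.1712
CI = 16.7730 ± 1.96 × 6.1712 → [4.6774, 28.8686]

[4.68, 28.87]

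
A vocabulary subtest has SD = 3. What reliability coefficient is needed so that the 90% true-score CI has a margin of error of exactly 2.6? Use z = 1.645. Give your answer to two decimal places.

0.72

Required SEM = 2.6 / 1.645 ≃ 1.581
r = 1 − (1.581/3)² ≃ 1 − 0.278 ≃ 0.722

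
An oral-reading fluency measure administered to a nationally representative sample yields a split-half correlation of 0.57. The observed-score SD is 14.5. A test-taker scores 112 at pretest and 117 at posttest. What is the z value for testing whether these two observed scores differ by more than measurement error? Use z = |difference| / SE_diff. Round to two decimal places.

r_full = 2·0.57 / (1 + 0.57) ≃ 0.7261
SEM = 14.5000 × √(1 − 0.7261) = 14.5000 × √0.2739 ≃ 14.5000 × 0.5233 ≃ 7.5884
SE_diff = SEM × √2 ≃ 7.5884 × 1.4142 ≃ 10.7317
z = 5 / 10.7317 ≃ 0.4659

0.47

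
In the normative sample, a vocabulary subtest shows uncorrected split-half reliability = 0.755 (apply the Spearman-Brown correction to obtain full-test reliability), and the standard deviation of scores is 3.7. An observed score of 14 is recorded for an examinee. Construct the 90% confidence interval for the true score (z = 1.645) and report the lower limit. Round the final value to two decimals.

11.73

Full-length reliability (Spearman-Brown) = 2(0.755)/(1+0.755) ≈ 0.860
The standard error of measurement is 3.700*√(1 − 0.860) ≈ 3.700*0.374 ≈ 1.382.
Half-width = 1.645*1.382 ≈ 2.274
Lower bound: 14 − 2.274 = 11.726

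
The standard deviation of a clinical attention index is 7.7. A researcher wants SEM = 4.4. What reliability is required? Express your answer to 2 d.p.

0.67

r = 1 − (SEM / SD)² = 1 − (4.40000 / 7.7)² ≈ 1 − 0.32653 ≈ 0.67347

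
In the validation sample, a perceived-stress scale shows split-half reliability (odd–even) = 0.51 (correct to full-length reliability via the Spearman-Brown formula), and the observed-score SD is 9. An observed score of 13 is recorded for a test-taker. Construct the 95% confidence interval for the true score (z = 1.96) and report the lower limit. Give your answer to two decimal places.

2.95

Full-length reliability (Spearman-Brown) = 2(0.51)/(1+0.51) ≈ 0.675
SEM = 9.000*√(1 − 0.675) ≈ 5.127
Half-width = 1.96*5.127 ≈ 10.049
Lower bound: 13 − 10.049 = 2.951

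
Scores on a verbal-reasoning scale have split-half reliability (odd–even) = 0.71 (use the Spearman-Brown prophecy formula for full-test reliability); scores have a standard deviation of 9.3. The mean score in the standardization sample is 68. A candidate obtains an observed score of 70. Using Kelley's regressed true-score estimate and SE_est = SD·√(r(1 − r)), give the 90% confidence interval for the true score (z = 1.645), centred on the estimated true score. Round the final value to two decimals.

Full-length reliability (Spearman-Brown) = 2(0.71)/(1+0.71) ≈ 0.830
T̂ = 0.830(70) + 0.170(68) ≈ 69.661
SE_est = 9.300·√[r(1 − r)] ≈ 3.490
CI = 69.661 ± 1.645 * 3.490 → [63.920, 75.402]

[63.92, 75.40]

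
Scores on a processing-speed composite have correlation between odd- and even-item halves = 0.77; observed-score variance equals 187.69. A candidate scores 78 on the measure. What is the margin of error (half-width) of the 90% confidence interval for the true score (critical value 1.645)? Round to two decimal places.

SD = √187.69 ≈ 13.70000
Full-length reliability (Spearman-Brown) = 2(0.77)/(1+0.77) ≈ 0.87006
The standard error of measurement is 13.70000*√(1 − 0.87006) ≈ 13.70000*0.36048 ≈ 4.93853.
Margin = 1.645 * 4.93853 ≈ 8.12388

8.12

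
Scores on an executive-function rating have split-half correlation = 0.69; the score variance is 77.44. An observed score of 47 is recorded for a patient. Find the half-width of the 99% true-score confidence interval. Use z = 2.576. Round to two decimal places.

SD = √77.44 ≈ 8.80000
r_full = 2·0.69 / (1 + 0.69) ≈ 0.81657
The standard error of measurement is 8.80000·√(1 − 0.81657) ≈ 8.80000·0.42829 ≈ 3.76895.
Margin = 2.576 · 3.76895 ≈ 9.70881

9.71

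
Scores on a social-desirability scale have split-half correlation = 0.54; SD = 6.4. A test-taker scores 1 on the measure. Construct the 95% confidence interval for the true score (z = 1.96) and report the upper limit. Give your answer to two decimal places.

Full-length reliability (Spearman-Brown) = 2(0.54)/(1+0.54) ≈ 0.701
SEM = 6.400 * √(1 − 0.701) = 6.400 * √0.299 ≈ 6.400 * 0.547 ≈ 3.498
1.96 * SEM ≈ 6.856
Upper bound: 1 + 6.856 = 7.856

7.86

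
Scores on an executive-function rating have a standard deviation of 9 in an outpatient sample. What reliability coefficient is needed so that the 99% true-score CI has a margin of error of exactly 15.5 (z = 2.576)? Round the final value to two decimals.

0.55

Required SEM = 15.5 / 2.576 ≈ 6.017
Required reliability = 1 − (SEM/SD)² = 1 − 0.447 ≈ 0.553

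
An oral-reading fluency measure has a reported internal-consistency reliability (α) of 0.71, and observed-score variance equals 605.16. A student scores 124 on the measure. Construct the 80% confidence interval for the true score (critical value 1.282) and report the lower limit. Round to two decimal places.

SD = √605.16 = 24.600
SEM = 24.600×√(1 − 0.710) ≈ 13.248
1.282 × SEM ≈ 16.983
Lower bound: 124 − 16.983 = 107.017

107.02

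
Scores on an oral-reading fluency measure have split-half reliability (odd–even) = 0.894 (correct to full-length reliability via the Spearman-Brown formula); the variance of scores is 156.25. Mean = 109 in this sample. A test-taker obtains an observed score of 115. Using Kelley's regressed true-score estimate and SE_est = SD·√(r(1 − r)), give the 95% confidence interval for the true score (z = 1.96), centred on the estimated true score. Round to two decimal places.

σ = 156.25^(1/2) = 12.500
r_full = 2·0.894 / (1 + 0.894) ≃ 0.944
T̂ = r·X + (1 − r)·M = 0.944×115 + 0.056×109 ≃ 108.564 + 6.100 ≃ 114.664
SE_est = 12.500×√(0.944×0.056) ≃ 2.873
CI = 114.664 ± 1.96 × 2.873 → [109.033, 120.296]

[109.03, 120.30]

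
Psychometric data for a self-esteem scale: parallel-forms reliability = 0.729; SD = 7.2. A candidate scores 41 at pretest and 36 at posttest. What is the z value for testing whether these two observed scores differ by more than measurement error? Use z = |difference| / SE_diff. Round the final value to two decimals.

0.94

SEM = 7.2000 · √(1 − 0.7290) = 7.2000 · √0.2710 ≈ 7.2000 · 0.5206 ≈ 3.7482
SE_diff = √2 · SEM ≈ 5.3007
z = |41 − 36| / 5.3007 = 5 / 5.3007 ≈ 0.9433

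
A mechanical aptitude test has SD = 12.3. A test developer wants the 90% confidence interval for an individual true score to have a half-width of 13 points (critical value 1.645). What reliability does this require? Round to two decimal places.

Required SEM = 13 / 1.645 ≈ 7.9027
Required reliability = 1 − (SEM/SD)² = 1 − 0.4128 ≈ 0.5872

0.59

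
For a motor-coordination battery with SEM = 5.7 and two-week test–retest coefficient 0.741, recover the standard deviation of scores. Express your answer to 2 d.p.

SD = 5.7 / √(1 − 0.741) ≈ 11.20018

11.20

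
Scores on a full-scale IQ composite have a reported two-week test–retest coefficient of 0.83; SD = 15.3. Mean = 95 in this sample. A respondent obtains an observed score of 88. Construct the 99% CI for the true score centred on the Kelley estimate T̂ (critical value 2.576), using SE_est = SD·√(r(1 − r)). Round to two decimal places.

Estimated true score = 0.83000*88 + (1 − 0.83000)*95 ≃ 89.19000
SE_est = 15.30000·√[r(1 − r)] ≃ 5.74718
CI = 89.19000 ± 2.576 * 5.74718 → [74.38526, 103.99474]

[74.39, 103.99]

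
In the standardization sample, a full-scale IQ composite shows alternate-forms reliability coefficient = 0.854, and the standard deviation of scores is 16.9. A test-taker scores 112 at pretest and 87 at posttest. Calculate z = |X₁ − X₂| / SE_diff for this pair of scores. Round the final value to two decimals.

SEM = 16.900 · √(1 − 0.854) = 16.900 · √0.146 ≃ 16.900 · 0.382 ≃ 6.457
SE_diff = SEM · √2 ≃ 6.457 · 1.414 ≃ 9.132
z = 25 / 9.132 ≃ 2.738

2.74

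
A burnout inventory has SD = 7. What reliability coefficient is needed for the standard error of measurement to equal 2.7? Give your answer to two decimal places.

Required reliability = 1 − (SEM/SD)² = 1 − 0.14878 ≈ 0.85122

0.85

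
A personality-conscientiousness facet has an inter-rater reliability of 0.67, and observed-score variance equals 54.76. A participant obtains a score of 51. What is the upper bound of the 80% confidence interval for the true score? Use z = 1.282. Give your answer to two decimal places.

56.45

SD = √54.76 ≈ 7.400
SEM = 7.400 · √(1 − 0.670) = 7.400 · √0.330 ≈ 7.400 · 0.574 ≈ 4.251
1.282 · SEM ≈ 5.450
Upper limit = 51 + 5.450 ≈ 56.450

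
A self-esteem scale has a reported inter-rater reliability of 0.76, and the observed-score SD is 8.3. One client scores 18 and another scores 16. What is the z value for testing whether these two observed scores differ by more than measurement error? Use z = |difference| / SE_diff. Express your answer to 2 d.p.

The standard error of measurement is 8.300·√(1 − 0.760) ≈ 8.300·0.490 ≈ 4.066.
Standard error of the difference = 4.066·√2 ≈ 5.750
z = |18 − 16| / 5.750 = 2 / 5.750 ≈ 0.348

0.35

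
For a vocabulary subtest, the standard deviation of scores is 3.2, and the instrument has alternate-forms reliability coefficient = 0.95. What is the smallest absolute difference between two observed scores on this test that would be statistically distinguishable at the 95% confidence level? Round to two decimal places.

SEM = 3.2000·√(1 − 0.9500) ≈ 0.7155
Standard error of the difference = 0.7155·√2 ≈ 1.0119
Minimum reliable difference = 1.96 · SE_diff ≈ 1.96 · 1.0119 ≈ 1.9834

1.98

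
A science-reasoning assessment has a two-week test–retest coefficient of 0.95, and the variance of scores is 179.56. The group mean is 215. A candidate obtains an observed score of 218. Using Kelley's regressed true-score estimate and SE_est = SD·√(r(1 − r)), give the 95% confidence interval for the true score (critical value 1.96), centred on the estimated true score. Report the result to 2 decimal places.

SD = √179.56 = 13.4000
T̂ = 0.9500(218) + 0.0500(215) ≃ 217.8500
SE_est = SD · √(r(1 − r)) = 13.4000 · √0.0475 ≃ 13.4000 · 0.2179 ≃ 2.9205
95% CI: 217.8500 ± 5.7241 ≃ (212.1259, 223.5741)

[212.13, 223.57]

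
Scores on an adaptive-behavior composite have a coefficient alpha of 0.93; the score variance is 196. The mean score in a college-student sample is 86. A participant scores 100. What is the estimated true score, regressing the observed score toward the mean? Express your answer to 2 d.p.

T̂ = 0.930(100) + 0.070(86) ≃ 99.020

99.02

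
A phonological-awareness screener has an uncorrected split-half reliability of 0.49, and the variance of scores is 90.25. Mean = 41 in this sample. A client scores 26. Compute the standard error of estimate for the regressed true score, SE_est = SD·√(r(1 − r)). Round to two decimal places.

σ = 90.25^(1/2) = 9.500
Full-length reliability (Spearman-Brown) = 2(0.49)/(1+0.49) ≈ 0.658
SE_est = SD · √(r(1 − r)) = 9.500 · √0.225 ≈ 9.500 · 0.474 ≈ 4.507

4.51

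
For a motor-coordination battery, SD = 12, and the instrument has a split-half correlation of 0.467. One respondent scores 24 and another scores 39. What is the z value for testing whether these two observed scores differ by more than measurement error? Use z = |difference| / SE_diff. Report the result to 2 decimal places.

1.47

Spearman-Brown: r = 2(0.467) / (1 + 0.467) = 0.934 / 1.467 ≃ 0.637
SEM = 12.000 × √(1 − 0.637) = 12.000 × √0.363 ≃ 12.000 × 0.603 ≃ 7.233
SE_diff = √2 × SEM ≃ 10.229
z = |24 − 39| / 10.229 = 15 / 10.229 ≃ 1.466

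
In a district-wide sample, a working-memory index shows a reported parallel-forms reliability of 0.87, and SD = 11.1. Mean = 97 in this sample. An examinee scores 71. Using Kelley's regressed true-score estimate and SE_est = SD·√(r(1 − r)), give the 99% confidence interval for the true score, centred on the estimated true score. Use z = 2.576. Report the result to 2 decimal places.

T̂ = r·X + (1 − r)·M = 0.8700*71 + 0.1300*97 = 61.7700 + 12.6100 ≈ 74.3800
SE_est = SD * √(r(1 − r)) = 11.1000 * √0.1131 ≈ 11.1000 * 0.3363 ≈ 3.7330
CI = 74.3800 ± 2.576 * 3.7330 → [64.7639, 83.9961]

[64.76, 84.00]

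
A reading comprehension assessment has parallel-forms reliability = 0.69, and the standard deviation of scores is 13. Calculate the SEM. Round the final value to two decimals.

SEM = 13.0000*√(1 − 0.6900) ≈ 7.2381

7.24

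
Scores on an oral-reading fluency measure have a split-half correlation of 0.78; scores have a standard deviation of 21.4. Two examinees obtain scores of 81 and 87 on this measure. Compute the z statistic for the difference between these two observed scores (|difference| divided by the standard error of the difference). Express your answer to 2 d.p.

Spearman-Brown: r = 2(0.78) / (1 + 0.78) = 1.560 / 1.780 ≈ 0.876
SEM = 21.400 · √(1 − 0.876) = 21.400 · √0.124 ≈ 21.400 · 0.352 ≈ 7.523
Standard error of the difference = 7.523·√2 ≈ 10.640
z = 6 / 10.640 ≈ 0.564

0.56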